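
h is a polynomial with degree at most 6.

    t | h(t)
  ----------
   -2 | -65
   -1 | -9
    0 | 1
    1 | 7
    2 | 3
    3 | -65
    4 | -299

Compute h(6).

Write h(t) = at^6 + bt^5 + ct^4 + dt³ + et² + pt + q; the 7 given values yield a linear system in the 7 coefficients.
Solving, the top 2 coefficients vanish, and h(t) = -2t^4 + 3t³ + 5t + 1.
Then h(6) = -1913.

-1913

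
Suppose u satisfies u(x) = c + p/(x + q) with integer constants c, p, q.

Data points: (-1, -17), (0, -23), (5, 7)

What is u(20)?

(u(x) − c)(x + q) = p for each data point; the three points give a linear system in c and q, then p follows.
Solving: c = -5, q = -2, p = 36, so u(x) = -5 + 36/(x − 2).
Then u(20) = -5 + 36/18 = -3.

-3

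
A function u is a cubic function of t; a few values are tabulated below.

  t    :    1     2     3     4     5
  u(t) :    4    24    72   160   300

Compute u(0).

0

Write u(t) = at³ + bt² + ct + d; the 5 given values yield a linear system in the 4 coefficients.
Solving, u(t) = 2t³ + 2t².
Then u(0) = 0.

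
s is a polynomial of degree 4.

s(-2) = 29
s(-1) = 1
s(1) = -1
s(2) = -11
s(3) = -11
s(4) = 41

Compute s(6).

Write s(x) = ax^4 + bx³ + cx² + dx + e; the 6 given values yield a linear system in the 5 coefficients.
Solving, s(x) = x^4 - 3x³ - 2x² + 2x + 1.
Then s(6) = 589.

589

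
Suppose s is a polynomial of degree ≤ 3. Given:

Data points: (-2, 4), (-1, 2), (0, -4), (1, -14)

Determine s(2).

Write s(m) = am³ + bm² + cm + d; the 4 given values yield a linear system in the 4 coefficients.
Solving, the leading coefficient vanishes, and s(m) = -2m² - 8m - 4.
Then s(2) = -28.

-28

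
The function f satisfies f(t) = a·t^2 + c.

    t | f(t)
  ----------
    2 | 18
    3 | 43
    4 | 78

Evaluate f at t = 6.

178

From f(2) = 18 and f(3) = 43: 4a + c = 18 and 9a + c = 43.
Subtracting: 5a = 25, so a = 5; then c = 18 − 5·4 = -2.
So f(t) = 5t² − 2, and f(6) = 178.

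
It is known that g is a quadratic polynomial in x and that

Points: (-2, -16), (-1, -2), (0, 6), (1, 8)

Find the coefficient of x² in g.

Write g(x) = ax² + bx + c; the 4 given values yield a linear system in the 3 coefficients.
Solving, g(x) = -3x² + 5x + 6.
The coefficient of x² is -3.

-3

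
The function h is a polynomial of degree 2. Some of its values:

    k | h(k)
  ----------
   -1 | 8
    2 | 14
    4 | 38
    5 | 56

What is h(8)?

Write h(k) = ak² + bk + c; the 4 given values yield a linear system in the 3 coefficients.
Solving, h(k) = 2k² + 6.
Then h(8) = 134.

134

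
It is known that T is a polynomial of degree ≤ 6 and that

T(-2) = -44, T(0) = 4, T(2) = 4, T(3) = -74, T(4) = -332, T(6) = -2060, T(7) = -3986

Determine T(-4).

Write T(x) = ax^6 + bx^5 + cx^4 + dx³ + ex² + px + q; the 7 given values yield a linear system in the 7 coefficients.
Solving, the top 2 coefficients vanish, and T(x) = -2x^4 + 2x³ + 2x² + 4x + 4.
Then T(-4) = -620.

-620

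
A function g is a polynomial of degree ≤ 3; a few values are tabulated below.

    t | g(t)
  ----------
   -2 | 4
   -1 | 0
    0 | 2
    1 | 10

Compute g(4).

First differences: -4, 2, 8. Second differences: 6, 6.
Level-2 differences are constant, so g has degree 2.
Fitting a degree-2 polynomial gives g(t) = 3t² + 5t + 2.
Then g(4) = 70.

70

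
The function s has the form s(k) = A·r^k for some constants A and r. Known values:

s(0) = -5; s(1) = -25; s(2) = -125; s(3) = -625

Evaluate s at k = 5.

Consecutive ratio: -25/(-5) = 5, and -125/(-25) = 5, so r = 5.
Then A·5^0 = -5 gives A = -5, and s(k) = -5·5^k.
s(5) = -5·5^5 = -15625.

-15625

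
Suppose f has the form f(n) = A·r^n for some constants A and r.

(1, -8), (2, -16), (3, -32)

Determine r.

2

Consecutive ratio: -16/(-8) = 2, and -32/(-16) = 2, so r = 2.
Then A·2^1 = -8 gives A = -4, and f(n) = -4·2^n.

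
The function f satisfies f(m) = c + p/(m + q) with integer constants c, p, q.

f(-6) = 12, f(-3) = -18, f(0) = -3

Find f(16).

(f(m) − c)(m + q) = p for each data point; the three points give a linear system in c and q, then p follows.
Solving: c = 2, q = 4, p = -20, so f(m) = 2 − 20/(m + 4).
Then f(16) = 2 − 20/20 = 1.

1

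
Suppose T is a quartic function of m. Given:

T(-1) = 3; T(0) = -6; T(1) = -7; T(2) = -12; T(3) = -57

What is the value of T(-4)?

Write T(m) = am^4 + bm³ + cm² + dm + e; the 5 given values yield a linear system in the 5 coefficients.
Solving, T(m) = -m^4 + 5m² - 5m - 6.
Then T(-4) = -162.

-162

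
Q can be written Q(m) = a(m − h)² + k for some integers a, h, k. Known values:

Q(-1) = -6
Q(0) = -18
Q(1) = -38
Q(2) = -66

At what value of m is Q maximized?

First differences -12, -20, -28; second difference -8 = 2a, so a = -4.
Expanding, the m-coefficient is −2ah = 8h; matching it to the data gives h = -2, and then k = -2.
So Q(m) = -4(m + 2)² − 2.
Hence h = -2.

-2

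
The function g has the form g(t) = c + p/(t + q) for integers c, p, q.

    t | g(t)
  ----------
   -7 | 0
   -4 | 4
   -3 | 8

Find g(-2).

20

(g(t) − c)(t + q) = p for each data point; the three points give a linear system in c and q, then p follows.
Solving: c = -4, q = 1, p = -24, so g(t) = -4 − 24/(t + 1).
Then g(-2) = -4 − 24/(-1) = 20.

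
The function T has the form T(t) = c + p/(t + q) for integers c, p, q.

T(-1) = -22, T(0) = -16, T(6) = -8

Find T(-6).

8

(T(t) − c)(t + q) = p for each data point; the three points give a linear system in c and q, then p follows.
Solving: c = -4, q = 3, p = -36, so T(t) = -4 − 36/(t + 3).
Then T(-6) = -4 − 36/(-3) = 8.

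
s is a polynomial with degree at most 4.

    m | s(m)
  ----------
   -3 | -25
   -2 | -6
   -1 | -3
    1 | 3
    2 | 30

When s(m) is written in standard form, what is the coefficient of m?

1

Write s(m) = am^4 + bm³ + cm² + dm + e; the 5 given values yield a linear system in the 5 coefficients.
Solving, the leading coefficient vanishes, and s(m) = 2m³ + 4m² + m - 4.
The coefficient of m is 1.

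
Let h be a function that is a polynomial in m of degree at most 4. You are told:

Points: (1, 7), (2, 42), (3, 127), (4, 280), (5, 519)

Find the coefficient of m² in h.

7

First differences: 35, 85, 153, 239. Second differences: 50, 68, 86. Third differences: 18, 18.
Level-3 differences are constant, so h has degree 3.
Fitting a degree-3 polynomial gives h(m) = 3m³ + 7m² - 7m + 4.
The coefficient of m² is 7.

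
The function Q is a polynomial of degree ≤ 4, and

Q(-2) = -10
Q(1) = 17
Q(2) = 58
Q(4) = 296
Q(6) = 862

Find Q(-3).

Write Q(m) = am^4 + bm³ + cm² + dm + e; the 5 given values yield a linear system in the 5 coefficients.
Solving, the leading coefficient vanishes, and Q(m) = 3m³ + 5m² + 5m + 4.
Then Q(-3) = -47.

-47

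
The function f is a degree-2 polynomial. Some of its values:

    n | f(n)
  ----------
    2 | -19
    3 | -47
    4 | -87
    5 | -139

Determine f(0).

1

First differences: -28, -40, -52. Second differences: -12, -12.
Level-2 differences are constant, so f has degree 2.
Fitting a degree-2 polynomial gives f(n) = -6n² + 2n + 1.
Then f(0) = 1.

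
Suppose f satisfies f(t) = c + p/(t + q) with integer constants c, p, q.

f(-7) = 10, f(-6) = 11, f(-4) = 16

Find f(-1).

-14

(f(t) − c)(t + q) = p for each data point; the three points give a linear system in c and q, then p follows.
Solving: c = 6, q = 2, p = -20, so f(t) = 6 − 20/(t + 2).
Then f(-1) = 6 − 20/1 = -14.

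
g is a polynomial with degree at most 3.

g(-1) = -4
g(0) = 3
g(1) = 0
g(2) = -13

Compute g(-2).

First differences: 7, -3, -13. Second differences: -10, -10.
Level-2 differences are constant, so g has degree 2.
Fitting a degree-2 polynomial gives g(k) = -5k² + 2k + 3.
Then g(-2) = -21.

-21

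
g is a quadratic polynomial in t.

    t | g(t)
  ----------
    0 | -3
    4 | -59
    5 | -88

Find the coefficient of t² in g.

-3

Write g(t) = at² + bt + c; the 3 given values yield a linear system in the 3 coefficients.
Solving, g(t) = -3t² - 2t - 3.
The coefficient of t² is -3.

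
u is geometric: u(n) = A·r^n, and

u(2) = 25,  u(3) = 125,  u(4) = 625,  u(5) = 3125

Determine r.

5

Consecutive ratio: 125/25 = 5, and 625/125 = 5, so r = 5.
Then A·5^2 = 25 gives A = 1, and u(n) = 1·5^n.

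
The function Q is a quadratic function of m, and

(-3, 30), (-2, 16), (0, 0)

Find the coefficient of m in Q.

Write Q(m) = am² + bm + c; the 3 given values yield a linear system in the 3 coefficients.
Solving, Q(m) = 2m² - 4m.
The coefficient of m is -4.

-4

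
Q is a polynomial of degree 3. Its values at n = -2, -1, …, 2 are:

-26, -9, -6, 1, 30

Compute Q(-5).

-341

First differences: 17, 3, 7, 29. Second differences: -14, 4, 22. Third differences: 18, 18.
Level-3 differences are constant, so Q has degree 3.
Fitting a degree-3 polynomial gives Q(n) = 3n³ + 2n² + 2n - 6.
Then Q(-5) = -341.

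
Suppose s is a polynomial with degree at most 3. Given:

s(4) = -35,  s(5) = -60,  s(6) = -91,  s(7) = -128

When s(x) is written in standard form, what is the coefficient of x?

2

First differences: -25, -31, -37. Second differences: -6, -6.
Level-2 differences are constant, so s has degree 2.
Fitting a degree-2 polynomial gives s(x) = -3x² + 2x + 5.
The coefficient of x is 2.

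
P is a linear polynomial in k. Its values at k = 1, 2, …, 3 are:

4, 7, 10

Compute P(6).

Write P(k) = ak + b; the 3 given values yield a linear system in the 2 coefficients.
Solving, P(k) = 3k + 1.
Then P(6) = 19.

19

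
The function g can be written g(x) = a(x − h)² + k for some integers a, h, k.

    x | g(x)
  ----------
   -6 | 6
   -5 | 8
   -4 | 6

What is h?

-5

First differences 2, -2; second difference -4 = 2a, so a = -2.
Expanding, the x-coefficient is −2ah = 4h; matching it to the data gives h = -5, and then k = 8.
So g(x) = -2(x + 5)² + 8.
Hence h = -5.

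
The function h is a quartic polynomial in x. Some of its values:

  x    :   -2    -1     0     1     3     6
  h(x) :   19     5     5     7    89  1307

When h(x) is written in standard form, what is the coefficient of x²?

Write h(x) = ax^4 + bx³ + cx² + dx + e; the 6 given values yield a linear system in the 5 coefficients.
Solving, h(x) = x^4 + x + 5.
The coefficient of x² is 0.

0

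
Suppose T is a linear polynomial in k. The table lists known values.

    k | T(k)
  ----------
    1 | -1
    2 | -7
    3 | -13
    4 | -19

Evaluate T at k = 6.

First differences: -6, -6, -6.
Level-1 differences are constant, so T has degree 1.
Fitting a degree-1 polynomial gives T(k) = -6k + 5.
Then T(6) = -31.

-31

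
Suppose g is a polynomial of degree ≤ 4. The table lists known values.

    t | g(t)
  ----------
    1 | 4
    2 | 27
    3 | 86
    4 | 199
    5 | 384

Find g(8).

1551

Write g(t) = at^4 + bt³ + ct² + dt + e; the 5 given values yield a linear system in the 5 coefficients.
Solving, the leading coefficient vanishes, and g(t) = 3t³ + 2t - 1.
Then g(8) = 1551.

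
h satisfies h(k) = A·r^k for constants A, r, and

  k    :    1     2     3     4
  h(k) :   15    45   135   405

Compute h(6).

Consecutive ratio: 45/15 = 3, and 135/45 = 3, so r = 3.
Then A·3^1 = 15 gives A = 5, and h(k) = 5·3^k.
h(6) = 5·3^6 = 3645.

3645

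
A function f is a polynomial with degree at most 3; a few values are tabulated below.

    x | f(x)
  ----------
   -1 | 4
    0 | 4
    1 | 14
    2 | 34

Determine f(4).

First differences: 0, 10, 20. Second differences: 10, 10.
Level-2 differences are constant, so f has degree 2.
Fitting a degree-2 polynomial gives f(x) = 5x² + 5x + 4.
Then f(4) = 104.

104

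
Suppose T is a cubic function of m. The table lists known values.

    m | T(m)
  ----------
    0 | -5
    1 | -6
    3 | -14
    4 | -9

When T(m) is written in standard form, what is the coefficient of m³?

Write T(m) = am³ + bm² + cm + d; the 4 given values yield a linear system in the 4 coefficients.
Solving, T(m) = m³ - 5m² + 3m - 5.
The coefficient of m³ is 1.

1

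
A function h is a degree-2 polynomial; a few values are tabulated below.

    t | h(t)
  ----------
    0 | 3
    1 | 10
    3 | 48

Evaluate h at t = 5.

Write h(t) = at² + bt + c; the 3 given values yield a linear system in the 3 coefficients.
Solving, h(t) = 4t² + 3t + 3.
Then h(5) = 118.

118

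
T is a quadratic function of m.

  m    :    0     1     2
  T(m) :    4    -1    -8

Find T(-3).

Write T(m) = am² + bm + c; the 3 given values yield a linear system in the 3 coefficients.
Solving, T(m) = -m² - 4m + 4.
Then T(-3) = 7.

7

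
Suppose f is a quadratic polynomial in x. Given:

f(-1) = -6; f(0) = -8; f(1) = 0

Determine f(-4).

Write f(x) = ax² + bx + c; the 3 given values yield a linear system in the 3 coefficients.
Solving, f(x) = 5x² + 3x - 8.
Then f(-4) = 60.

60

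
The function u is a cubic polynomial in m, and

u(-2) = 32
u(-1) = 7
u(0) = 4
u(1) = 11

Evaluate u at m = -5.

Write u(m) = am³ + bm² + cm + d; the 4 given values yield a linear system in the 4 coefficients.
Solving, u(m) = -2m³ + 5m² + 4m + 4.
Then u(-5) = 359.

359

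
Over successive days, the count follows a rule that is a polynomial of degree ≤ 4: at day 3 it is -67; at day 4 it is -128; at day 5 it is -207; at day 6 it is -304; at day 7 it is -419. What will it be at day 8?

Write the value at t as g(t).
Write g(t) = at^4 + bt³ + ct² + dt + e; the 5 given values yield a linear system in the 5 coefficients.
Solving, the top 2 coefficients vanish, and g(t) = -9t² + 2t + 8.
Then g(8) = -552.

-552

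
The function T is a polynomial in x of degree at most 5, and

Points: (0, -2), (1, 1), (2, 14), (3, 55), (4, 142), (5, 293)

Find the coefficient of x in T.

Write T(x) = ax^5 + bx^4 + cx³ + dx² + ex + p; the 6 given values yield a linear system in the 6 coefficients.
Solving, the top 2 coefficients vanish, and T(x) = 3x³ - 4x² + 4x - 2.
The coefficient of x is 4.

4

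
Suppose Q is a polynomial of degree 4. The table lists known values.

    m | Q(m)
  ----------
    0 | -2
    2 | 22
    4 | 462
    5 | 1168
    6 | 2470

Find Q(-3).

112

Write Q(m) = am^4 + bm³ + cm² + dm + e; the 5 given values yield a linear system in the 5 coefficients.
Solving, Q(m) = 2m^4 - 4m² + 4m - 2.
Then Q(-3) = 112.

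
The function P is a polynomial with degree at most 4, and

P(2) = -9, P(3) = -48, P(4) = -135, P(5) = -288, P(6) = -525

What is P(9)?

-1920

First differences: -39, -87, -153, -237. Second differences: -48, -66, -84. Third differences: -18, -18.
Level-3 differences are constant, so P has degree 3.
Fitting a degree-3 polynomial gives P(n) = -3n³ + 3n² + 3n - 3.
Then P(9) = -1920.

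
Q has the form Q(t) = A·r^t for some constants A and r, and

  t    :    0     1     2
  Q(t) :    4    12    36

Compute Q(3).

Consecutive ratio: 12/4 = 3, and 36/12 = 3, so r = 3.
Then A·3^0 = 4 gives A = 4, and Q(t) = 4·3^t.
Q(3) = 4·3^3 = 108.

108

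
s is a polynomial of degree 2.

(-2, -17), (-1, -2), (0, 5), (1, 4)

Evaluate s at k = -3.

-40

First differences: 15, 7, -1. Second differences: -8, -8.
Level-2 differences are constant, so s has degree 2.
Fitting a degree-2 polynomial gives s(k) = -4k² + 3k + 5.
Then s(-3) = -40.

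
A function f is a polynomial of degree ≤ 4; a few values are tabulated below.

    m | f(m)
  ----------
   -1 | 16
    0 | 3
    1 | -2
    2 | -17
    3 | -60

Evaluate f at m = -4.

First differences: -13, -5, -15, -43. Second differences: 8, -10, -28. Third differences: -18, -18.
Level-3 differences are constant, so f has degree 3.
Fitting a degree-3 polynomial gives f(m) = -3m³ + 4m² - 6m + 3.
Then f(-4) = 283.

283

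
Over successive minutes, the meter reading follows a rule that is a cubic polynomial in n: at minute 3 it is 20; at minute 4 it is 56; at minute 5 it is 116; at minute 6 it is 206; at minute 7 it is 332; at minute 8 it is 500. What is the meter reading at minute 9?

Write the value at n as h(n).
First differences: 36, 60, 90, 126, 168. Second differences: 24, 30, 36, 42. Third differences: 6, 6, 6.
Level-3 differences are constant, so h has degree 3.
Extending the table by one column gives the next first difference 216, so h(9) = 500 + 216 = 716.

716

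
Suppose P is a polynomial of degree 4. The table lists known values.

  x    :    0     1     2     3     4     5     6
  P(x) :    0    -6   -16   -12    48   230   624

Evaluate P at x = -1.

First differences: -6, -10, 4, 60, 182, 394. Second differences: -4, 14, 56, 122, 212. Third differences: 18, 42, 66, 90. Fourth differences: 24, 24, 24.
Level-4 differences are constant, so P has degree 4.
Fitting a degree-4 polynomial gives P(x) = x^4 - 3x³ - 4x.
Then P(-1) = 8.

8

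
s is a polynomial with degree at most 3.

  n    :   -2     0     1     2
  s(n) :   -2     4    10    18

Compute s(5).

54

Write s(n) = an³ + bn² + cn + d; the 4 given values yield a linear system in the 4 coefficients.
Solving, the leading coefficient vanishes, and s(n) = n² + 5n + 4.
Then s(5) = 54.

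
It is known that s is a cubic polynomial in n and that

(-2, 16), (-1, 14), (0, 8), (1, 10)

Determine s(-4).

-40

Write s(n) = an³ + bn² + cn + d; the 4 given values yield a linear system in the 4 coefficients.
Solving, s(n) = 2n³ + 4n² - 4n + 8.
Then s(-4) = -40.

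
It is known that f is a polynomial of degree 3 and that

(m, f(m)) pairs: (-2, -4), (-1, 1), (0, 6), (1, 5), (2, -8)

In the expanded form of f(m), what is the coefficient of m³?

-1

Write f(m) = am³ + bm² + cm + d; the 5 given values yield a linear system in the 4 coefficients.
Solving, f(m) = -m³ - 3m² + 3m + 6.
The coefficient of m³ is -1.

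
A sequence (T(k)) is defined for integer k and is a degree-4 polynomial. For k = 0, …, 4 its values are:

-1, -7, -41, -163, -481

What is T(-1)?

-11

Write T(k) = ak^4 + bk³ + ck² + dk + e; the 5 given values yield a linear system in the 5 coefficients.
Solving, T(k) = -2k^4 + 2k³ - 6k² - 1.
Then T(-1) = -11.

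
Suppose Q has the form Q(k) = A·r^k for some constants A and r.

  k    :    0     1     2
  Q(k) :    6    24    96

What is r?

4

Consecutive ratio: 24/6 = 4, and 96/24 = 4, so r = 4.
Then A·4^0 = 6 gives A = 6, and Q(k) = 6·4^k.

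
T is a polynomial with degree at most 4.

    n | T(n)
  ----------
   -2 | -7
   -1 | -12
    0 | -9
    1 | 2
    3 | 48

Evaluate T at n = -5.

56

Write T(n) = an^4 + bn³ + cn² + dn + e; the 5 given values yield a linear system in the 5 coefficients.
Solving, the top 2 coefficients vanish, and T(n) = 4n² + 7n - 9.
Then T(-5) = 56.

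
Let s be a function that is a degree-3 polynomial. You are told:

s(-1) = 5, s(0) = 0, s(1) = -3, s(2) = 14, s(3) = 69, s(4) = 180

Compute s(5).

First differences: -5, -3, 17, 55, 111. Second differences: 2, 20, 38, 56. Third differences: 18, 18, 18.
Level-3 differences are constant, so s has degree 3.
Fitting a degree-3 polynomial gives s(n) = 3n³ + n² - 7n.
Then s(5) = 365.

365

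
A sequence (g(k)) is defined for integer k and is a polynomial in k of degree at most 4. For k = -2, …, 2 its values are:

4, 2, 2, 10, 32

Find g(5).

242

Write g(k) = ak^4 + bk³ + ck² + dk + e; the 5 given values yield a linear system in the 5 coefficients.
Solving, the leading coefficient vanishes, and g(k) = k³ + 4k² + 3k + 2.
Then g(5) = 242.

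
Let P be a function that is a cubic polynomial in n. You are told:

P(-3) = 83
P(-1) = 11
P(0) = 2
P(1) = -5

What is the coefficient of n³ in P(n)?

Write P(n) = an³ + bn² + cn + d; the 4 given values yield a linear system in the 4 coefficients.
Solving, P(n) = -2n³ + n² - 6n + 2.
The coefficient of n³ is -2.

-2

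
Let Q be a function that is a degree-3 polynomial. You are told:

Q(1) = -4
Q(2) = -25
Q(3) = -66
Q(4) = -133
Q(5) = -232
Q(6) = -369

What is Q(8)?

-781

First differences: -21, -41, -67, -99, -137. Second differences: -20, -26, -32, -38. Third differences: -6, -6, -6.
Level-3 differences are constant, so Q has degree 3.
Fitting a degree-3 polynomial gives Q(x) = -x³ - 4x² - 2x + 3.
Then Q(8) = -781.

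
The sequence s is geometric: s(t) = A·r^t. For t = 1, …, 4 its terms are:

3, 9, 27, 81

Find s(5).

Consecutive ratio: 9/3 = 3, and 27/9 = 3, so r = 3.
Then A·3^1 = 3 gives A = 1, and s(t) = 1·3^t.
s(5) = 1·3^5 = 243.

243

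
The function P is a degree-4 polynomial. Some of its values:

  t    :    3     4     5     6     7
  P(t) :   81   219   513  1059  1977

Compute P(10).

8523

Write P(t) = at^4 + bt³ + ct² + dt + e; the 5 given values yield a linear system in the 5 coefficients.
Solving, P(t) = t^4 - 2t³ + 5t² + 2t + 3.
Then P(10) = 8523.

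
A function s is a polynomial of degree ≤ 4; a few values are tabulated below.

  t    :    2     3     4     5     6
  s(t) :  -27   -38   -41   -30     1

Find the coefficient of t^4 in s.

Write s(t) = at^4 + bt³ + ct² + dt + e; the 5 given values yield a linear system in the 5 coefficients.
Solving, the leading coefficient vanishes, and s(t) = t³ - 5t² - 5t - 5.
The coefficient of t^4 is 0.

0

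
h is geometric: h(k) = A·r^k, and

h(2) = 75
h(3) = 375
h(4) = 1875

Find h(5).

9375

Consecutive ratio: 375/75 = 5, and 1875/375 = 5, so r = 5.
Then A·5^2 = 75 gives A = 3, and h(k) = 3·5^k.
h(5) = 3·5^5 = 9375.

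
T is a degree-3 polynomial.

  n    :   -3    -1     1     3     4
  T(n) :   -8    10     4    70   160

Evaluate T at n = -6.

-290

Write T(n) = an³ + bn² + cn + d; the 5 given values yield a linear system in the 4 coefficients.
Solving, T(n) = 2n³ + 3n² - 5n + 4.
Then T(-6) = -290.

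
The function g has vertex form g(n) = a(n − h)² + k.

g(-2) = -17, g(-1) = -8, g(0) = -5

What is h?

0

First differences 9, 3; second difference -6 = 2a, so a = -3.
Expanding, the n-coefficient is −2ah = 6h; matching it to the data gives h = 0, and then k = -5.
So g(n) = -3(n + 0)² − 5.
Hence h = 0.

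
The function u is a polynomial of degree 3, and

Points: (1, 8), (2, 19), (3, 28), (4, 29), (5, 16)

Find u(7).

-76

First differences: 11, 9, 1, -13. Second differences: -2, -8, -14. Third differences: -6, -6.
Level-3 differences are constant, so u has degree 3.
Fitting a degree-3 polynomial gives u(m) = -m³ + 5m² + 3m + 1.
Then u(7) = -76.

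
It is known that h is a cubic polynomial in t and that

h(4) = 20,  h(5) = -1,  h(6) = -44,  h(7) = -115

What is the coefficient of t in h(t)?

4

Write h(t) = at³ + bt² + ct + d; the 4 given values yield a linear system in the 4 coefficients.
Solving, h(t) = -t³ + 4t² + 4t + 4.
The coefficient of t is 4.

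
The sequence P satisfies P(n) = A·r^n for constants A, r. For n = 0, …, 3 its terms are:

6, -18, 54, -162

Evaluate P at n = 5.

-1458

Consecutive ratio: -18/6 = -3, and 54/(-18) = -3, so r = -3.
Then A·(-3)^0 = 6 gives A = 6, and P(n) = 6·(-3)^n.
P(5) = 6·(-3)^5 = -1458.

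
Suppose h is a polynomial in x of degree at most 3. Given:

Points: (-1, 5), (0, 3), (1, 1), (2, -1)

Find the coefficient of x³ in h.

First differences: -2, -2, -2.
Level-1 differences are constant, so h has degree 1.
Fitting a degree-1 polynomial gives h(x) = -2x + 3.
The coefficient of x³ is 0.

0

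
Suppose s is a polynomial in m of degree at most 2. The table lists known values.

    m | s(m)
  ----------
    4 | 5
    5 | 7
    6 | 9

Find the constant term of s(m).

-3

Write s(m) = am² + bm + c; the 3 given values yield a linear system in the 3 coefficients.
Solving, the leading coefficient vanishes, and s(m) = 2m - 3.
The constant term is s(0) = -3.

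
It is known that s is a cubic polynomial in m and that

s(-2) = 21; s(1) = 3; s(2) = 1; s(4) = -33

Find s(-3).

Write s(m) = am³ + bm² + cm + d; the 4 given values yield a linear system in the 4 coefficients.
Solving, s(m) = -m³ + 2m² - m + 3.
Then s(-3) = 51.

51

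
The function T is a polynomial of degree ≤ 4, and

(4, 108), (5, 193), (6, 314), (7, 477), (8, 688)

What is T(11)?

Write T(k) = ak^4 + bk³ + ck² + dk + e; the 5 given values yield a linear system in the 5 coefficients.
Solving, the leading coefficient vanishes, and T(k) = k³ + 3k² - 3k + 8.
Then T(11) = 1669.

1669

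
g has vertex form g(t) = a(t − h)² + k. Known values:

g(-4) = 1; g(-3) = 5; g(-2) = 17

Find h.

First differences 4, 12; second difference 8 = 2a, so a = 4.
Expanding, the t-coefficient is −2ah = -8h; matching it to the data gives h = -4, and then k = 1.
So g(t) = 4(t + 4)² + 1.
Hence h = -4.

-4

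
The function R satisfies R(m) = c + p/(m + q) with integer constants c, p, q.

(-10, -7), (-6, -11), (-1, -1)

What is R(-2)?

(R(m) − c)(m + q) = p for each data point; the three points give a linear system in c and q, then p follows.
Solving: c = -5, q = 4, p = 12, so R(m) = -5 + 12/(m + 4).
Then R(-2) = -5 + 12/2 = 1.

1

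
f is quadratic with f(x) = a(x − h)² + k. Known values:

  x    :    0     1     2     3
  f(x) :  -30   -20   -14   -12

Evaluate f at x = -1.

-44

First differences 10, 6, 2; second difference -4 = 2a, so a = -2.
Expanding, the x-coefficient is −2ah = 4h; matching it to the data gives h = 3, and then k = -12.
So f(x) = -2(x − 3)² − 12.
f(-1) = -2·(-4)² − 12 = -44.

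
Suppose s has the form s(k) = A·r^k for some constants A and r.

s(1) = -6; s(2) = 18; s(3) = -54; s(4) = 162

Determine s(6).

1458

Consecutive ratio: 18/(-6) = -3, and -54/18 = -3, so r = -3.
Then A·(-3)^1 = -6 gives A = 2, and s(k) = 2·(-3)^k.
s(6) = 2·(-3)^6 = 1458.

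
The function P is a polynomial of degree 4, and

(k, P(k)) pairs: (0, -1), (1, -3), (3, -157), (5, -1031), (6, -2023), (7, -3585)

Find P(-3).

Write P(k) = ak^4 + bk³ + ck² + dk + e; the 6 given values yield a linear system in the 5 coefficients.
Solving, P(k) = -k^4 - 4k³ + 4k² - k - 1.
Then P(-3) = 65.

65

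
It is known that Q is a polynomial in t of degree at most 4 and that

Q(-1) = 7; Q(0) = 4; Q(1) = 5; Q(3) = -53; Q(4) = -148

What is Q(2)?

Write Q(t) = at^4 + bt³ + ct² + dt + e; the 5 given values yield a linear system in the 5 coefficients.
Solving, the leading coefficient vanishes, and Q(t) = -3t³ + 2t² + 2t + 4.
Then Q(2) = -8.

-8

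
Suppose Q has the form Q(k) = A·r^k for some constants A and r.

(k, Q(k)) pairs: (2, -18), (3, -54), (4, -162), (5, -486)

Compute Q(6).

Consecutive ratio: -54/(-18) = 3, and -162/(-54) = 3, so r = 3.
Then A·3^2 = -18 gives A = -2, and Q(k) = -2·3^k.
Q(6) = -2·3^6 = -1458.

-1458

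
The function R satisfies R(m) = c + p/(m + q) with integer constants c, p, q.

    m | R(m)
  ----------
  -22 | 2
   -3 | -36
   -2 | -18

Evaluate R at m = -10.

6

(R(m) − c)(m + q) = p for each data point; the three points give a linear system in c and q, then p follows.
Solving: c = 0, q = 4, p = -36, so R(m) = -36/(m + 4).
Then R(-10) = 0 − 36/(-6) = 6.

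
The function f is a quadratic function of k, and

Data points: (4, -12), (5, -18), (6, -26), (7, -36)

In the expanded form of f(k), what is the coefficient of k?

3

First differences: -6, -8, -10. Second differences: -2, -2.
Level-2 differences are constant, so f has degree 2.
Fitting a degree-2 polynomial gives f(k) = -k² + 3k - 8.
The coefficient of k is 3.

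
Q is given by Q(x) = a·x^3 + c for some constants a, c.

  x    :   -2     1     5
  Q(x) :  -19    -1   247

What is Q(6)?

429

From Q(-2) = -19 and Q(1) = -1: -8a + c = -19 and 1a + c = -1.
Subtracting: 9a = 18, so a = 2; then c = -19 − 2·(-8) = -3.
So Q(x) = 2x³ − 3, and Q(6) = 429.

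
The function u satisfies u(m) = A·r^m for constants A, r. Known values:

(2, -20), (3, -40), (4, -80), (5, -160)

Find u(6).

-320

Consecutive ratio: -40/(-20) = 2, and -80/(-40) = 2, so r = 2.
Then A·2^2 = -20 gives A = -5, and u(m) = -5·2^m.
u(6) = -5·2^6 = -320.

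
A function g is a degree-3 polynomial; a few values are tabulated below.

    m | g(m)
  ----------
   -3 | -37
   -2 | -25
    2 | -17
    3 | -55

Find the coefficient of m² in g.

-5

Write g(m) = am³ + bm² + cm + d; the 4 given values yield a linear system in the 4 coefficients.
Solving, g(m) = -m³ - 5m² + 6m - 1.
The coefficient of m² is -5.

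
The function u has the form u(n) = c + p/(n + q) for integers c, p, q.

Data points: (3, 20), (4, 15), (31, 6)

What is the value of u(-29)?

(u(n) − c)(n + q) = p for each data point; the three points give a linear system in c and q, then p follows.
Solving: c = 5, q = -1, p = 30, so u(n) = 5 + 30/(n − 1).
Then u(-29) = 5 + 30/(-30) = 4.

4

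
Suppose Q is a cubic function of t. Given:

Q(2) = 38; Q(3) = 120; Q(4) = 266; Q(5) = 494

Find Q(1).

2

Write Q(t) = at³ + bt² + ct + d; the 4 given values yield a linear system in the 4 coefficients.
Solving, Q(t) = 3t³ + 5t² - 6.
Then Q(1) = 2.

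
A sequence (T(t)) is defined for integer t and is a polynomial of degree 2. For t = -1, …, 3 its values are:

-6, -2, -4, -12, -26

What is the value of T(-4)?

First differences: 4, -2, -8, -14. Second differences: -6, -6, -6.
Level-2 differences are constant, so T has degree 2.
Fitting a degree-2 polynomial gives T(t) = -3t² + t - 2.
Then T(-4) = -54.

-54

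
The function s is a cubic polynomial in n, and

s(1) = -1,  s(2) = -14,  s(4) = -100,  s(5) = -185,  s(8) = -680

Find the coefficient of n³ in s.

Write s(n) = an³ + bn² + cn + d; the 5 given values yield a linear system in the 4 coefficients.
Solving, s(n) = -n³ - 3n² + 3n.
The coefficient of n³ is -1.

-1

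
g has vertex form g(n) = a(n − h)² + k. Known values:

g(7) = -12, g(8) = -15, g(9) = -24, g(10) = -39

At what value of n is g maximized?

7

First differences -3, -9, -15; second difference -6 = 2a, so a = -3.
Expanding, the n-coefficient is −2ah = 6h; matching it to the data gives h = 7, and then k = -12.
So g(n) = -3(n − 7)² − 12.
Hence h = 7.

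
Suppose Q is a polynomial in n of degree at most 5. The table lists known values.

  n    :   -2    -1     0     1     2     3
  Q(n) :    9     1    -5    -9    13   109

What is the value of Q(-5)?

First differences: -8, -6, -4, 22, 96. Second differences: 2, 2, 26, 74. Third differences: 0, 24, 48. Fourth differences: 24, 24.
Level-4 differences are constant, so Q has degree 4.
Fitting a degree-4 polynomial gives Q(n) = n^4 + 2n³ - 7n - 5.
Then Q(-5) = 405.

405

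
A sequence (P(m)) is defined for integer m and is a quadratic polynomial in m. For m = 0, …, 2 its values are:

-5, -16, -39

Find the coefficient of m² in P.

Write P(m) = am² + bm + c; the 3 given values yield a linear system in the 3 coefficients.
Solving, P(m) = -6m² - 5m - 5.
The coefficient of m² is -6.

-6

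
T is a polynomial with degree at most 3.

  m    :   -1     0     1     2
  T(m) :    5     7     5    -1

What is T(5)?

-43

Write T(m) = am³ + bm² + cm + d; the 4 given values yield a linear system in the 4 coefficients.
Solving, the leading coefficient vanishes, and T(m) = -2m² + 7.
Then T(5) = -43.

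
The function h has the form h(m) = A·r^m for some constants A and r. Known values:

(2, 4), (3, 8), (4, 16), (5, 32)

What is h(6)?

Consecutive ratio: 8/4 = 2, and 16/8 = 2, so r = 2.
Then A·2^2 = 4 gives A = 1, and h(m) = 1·2^m.
h(6) = 1·2^6 = 64.

64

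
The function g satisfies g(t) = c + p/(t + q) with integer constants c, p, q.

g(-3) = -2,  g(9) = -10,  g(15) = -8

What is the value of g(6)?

-14

(g(t) − c)(t + q) = p for each data point; the three points give a linear system in c and q, then p follows.
Solving: c = -6, q = -3, p = -24, so g(t) = -6 − 24/(t − 3).
Then g(6) = -6 − 24/3 = -14.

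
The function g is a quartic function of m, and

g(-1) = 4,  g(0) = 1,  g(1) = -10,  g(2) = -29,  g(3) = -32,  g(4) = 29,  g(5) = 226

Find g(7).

First differences: -3, -11, -19, -3, 61, 197. Second differences: -8, -8, 16, 64, 136. Third differences: 0, 24, 48, 72. Fourth differences: 24, 24, 24.
Level-4 differences are constant, so g has degree 4.
Fitting a degree-4 polynomial gives g(m) = m^4 - 2m³ - 5m² - 5m + 1.
Then g(7) = 1436.

1436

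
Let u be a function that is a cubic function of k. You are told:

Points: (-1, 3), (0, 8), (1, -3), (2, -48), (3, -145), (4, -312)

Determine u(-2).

First differences: 5, -11, -45, -97, -167. Second differences: -16, -34, -52, -70. Third differences: -18, -18, -18.
Level-3 differences are constant, so u has degree 3.
Fitting a degree-3 polynomial gives u(k) = -3k³ - 8k² + 8.
Then u(-2) = 0.

0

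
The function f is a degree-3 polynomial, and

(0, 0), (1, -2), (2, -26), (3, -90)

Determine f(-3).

54

Write f(k) = ak³ + bk² + ck + d; the 4 given values yield a linear system in the 4 coefficients.
Solving, f(k) = -3k³ - 2k² + 3k.
Then f(-3) = 54.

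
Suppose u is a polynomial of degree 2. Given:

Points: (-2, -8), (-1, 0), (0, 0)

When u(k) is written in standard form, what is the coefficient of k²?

-4

Write u(k) = ak² + bk + c; the 3 given values yield a linear system in the 3 coefficients.
Solving, u(k) = -4k² - 4k.
The coefficient of k² is -4.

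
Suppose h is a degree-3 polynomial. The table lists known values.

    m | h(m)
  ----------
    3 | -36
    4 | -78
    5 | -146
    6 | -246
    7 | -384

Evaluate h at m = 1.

-6

First differences: -42, -68, -100, -138. Second differences: -26, -32, -38. Third differences: -6, -6.
Level-3 differences are constant, so h has degree 3.
Fitting a degree-3 polynomial gives h(m) = -m³ - m² + 2m - 6.
Then h(1) = -6.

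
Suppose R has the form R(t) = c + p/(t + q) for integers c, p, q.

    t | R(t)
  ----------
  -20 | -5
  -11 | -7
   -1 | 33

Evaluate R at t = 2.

6

(R(t) − c)(t + q) = p for each data point; the three points give a linear system in c and q, then p follows.
Solving: c = -3, q = 2, p = 36, so R(t) = -3 + 36/(t + 2).
Then R(2) = -3 + 36/4 = 6.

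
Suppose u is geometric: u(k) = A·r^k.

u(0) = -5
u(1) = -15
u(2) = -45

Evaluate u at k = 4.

-405

Consecutive ratio: -15/(-5) = 3, and -45/(-15) = 3, so r = 3.
Then A·3^0 = -5 gives A = -5, and u(k) = -5·3^k.
u(4) = -5·3^4 = -405.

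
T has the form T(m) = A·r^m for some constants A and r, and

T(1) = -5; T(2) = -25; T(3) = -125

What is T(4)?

Consecutive ratio: -25/(-5) = 5, and -125/(-25) = 5, so r = 5.
Then A·5^1 = -5 gives A = -1, and T(m) = -1·5^m.
T(4) = -1·5^4 = -625.

-625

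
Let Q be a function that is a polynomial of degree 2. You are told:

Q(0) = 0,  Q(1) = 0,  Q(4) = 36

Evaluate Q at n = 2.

6

Write Q(n) = an² + bn + c; the 3 given values yield a linear system in the 3 coefficients.
Solving, Q(n) = 3n² - 3n.
Then Q(2) = 6.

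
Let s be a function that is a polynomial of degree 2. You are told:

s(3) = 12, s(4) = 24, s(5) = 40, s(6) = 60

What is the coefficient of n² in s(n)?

2

First differences: 12, 16, 20. Second differences: 4, 4.
Level-2 differences are constant, so s has degree 2.
Fitting a degree-2 polynomial gives s(n) = 2n² - 2n.
The coefficient of n² is 2.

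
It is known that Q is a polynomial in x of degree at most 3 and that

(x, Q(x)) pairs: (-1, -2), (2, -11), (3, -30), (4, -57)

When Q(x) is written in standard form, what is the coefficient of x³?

0

Write Q(x) = ax³ + bx² + cx + d; the 4 given values yield a linear system in the 4 coefficients.
Solving, the leading coefficient vanishes, and Q(x) = -4x² + x + 3.
The coefficient of x³ is 0.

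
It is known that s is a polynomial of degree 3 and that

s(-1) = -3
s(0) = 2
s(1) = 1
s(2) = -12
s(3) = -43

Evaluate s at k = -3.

Write s(k) = ak³ + bk² + ck + d; the 5 given values yield a linear system in the 4 coefficients.
Solving, s(k) = -k³ - 3k² + 3k + 2.
Then s(-3) = -7.

-7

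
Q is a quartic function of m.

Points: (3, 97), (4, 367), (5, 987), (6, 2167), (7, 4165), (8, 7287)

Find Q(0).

7

First differences: 270, 620, 1180, 1998, 3122. Second differences: 350, 560, 818, 1124. Third differences: 210, 258, 306. Fourth differences: 48, 48.
Level-4 differences are constant, so Q has degree 4.
Fitting a degree-4 polynomial gives Q(m) = 2m^4 - m³ - 7m² + 6m + 7.
Then Q(0) = 7.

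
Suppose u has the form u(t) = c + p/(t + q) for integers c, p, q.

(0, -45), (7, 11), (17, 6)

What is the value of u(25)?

5

(u(t) − c)(t + q) = p for each data point; the three points give a linear system in c and q, then p follows.
Solving: c = 3, q = -1, p = 48, so u(t) = 3 + 48/(t − 1).
Then u(25) = 3 + 48/24 = 5.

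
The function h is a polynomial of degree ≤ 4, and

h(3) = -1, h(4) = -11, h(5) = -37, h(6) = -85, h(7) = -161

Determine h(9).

-421

First differences: -10, -26, -48, -76. Second differences: -16, -22, -28. Third differences: -6, -6.
Level-3 differences are constant, so h has degree 3.
Fitting a degree-3 polynomial gives h(t) = -t³ + 4t² - t - 7.
Then h(9) = -421.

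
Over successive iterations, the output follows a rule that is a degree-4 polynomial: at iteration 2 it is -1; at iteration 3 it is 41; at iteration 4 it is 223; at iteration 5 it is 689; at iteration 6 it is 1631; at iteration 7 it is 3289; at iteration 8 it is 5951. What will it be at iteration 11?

23561

Write the value at t as s(t).
First differences: 42, 182, 466, 942, 1658, 2662. Second differences: 140, 284, 476, 716, 1004. Third differences: 144, 192, 240, 288. Fourth differences: 48, 48, 48.
Level-4 differences are constant, so s has degree 4.
Fitting a degree-4 polynomial gives s(t) = 2t^4 - 4t³ - 4t² + 8t - 1.
Then s(11) = 23561.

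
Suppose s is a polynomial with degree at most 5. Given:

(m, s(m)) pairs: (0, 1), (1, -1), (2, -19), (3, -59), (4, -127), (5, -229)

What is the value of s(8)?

Write s(m) = am^5 + bm^4 + cm³ + dm² + em + p; the 6 given values yield a linear system in the 6 coefficients.
Solving, the top 2 coefficients vanish, and s(m) = -m³ - 5m² + 4m + 1.
Then s(8) = -799.

-799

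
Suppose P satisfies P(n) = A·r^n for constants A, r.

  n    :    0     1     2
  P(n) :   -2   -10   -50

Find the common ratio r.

5

Consecutive ratio: -10/(-2) = 5, and -50/(-10) = 5, so r = 5.
Then A·5^0 = -2 gives A = -2, and P(n) = -2·5^n.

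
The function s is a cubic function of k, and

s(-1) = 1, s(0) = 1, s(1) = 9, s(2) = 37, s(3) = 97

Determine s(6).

First differences: 0, 8, 28, 60. Second differences: 8, 20, 32. Third differences: 12, 12.
Level-3 differences are constant, so s has degree 3.
Fitting a degree-3 polynomial gives s(k) = 2k³ + 4k² + 2k + 1.
Then s(6) = 589.

589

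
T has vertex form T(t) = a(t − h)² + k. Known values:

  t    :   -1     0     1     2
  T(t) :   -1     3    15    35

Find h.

First differences 4, 12, 20; second difference 8 = 2a, so a = 4.
Expanding, the t-coefficient is −2ah = -8h; matching it to the data gives h = -1, and then k = -1.
So T(t) = 4(t + 1)² − 1.
Hence h = -1.

-1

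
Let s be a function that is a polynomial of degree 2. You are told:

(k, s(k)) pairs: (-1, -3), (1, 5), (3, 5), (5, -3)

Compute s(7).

Write s(k) = ak² + bk + c; the 4 given values yield a linear system in the 3 coefficients.
Solving, s(k) = -k² + 4k + 2.
Then s(7) = -19.

-19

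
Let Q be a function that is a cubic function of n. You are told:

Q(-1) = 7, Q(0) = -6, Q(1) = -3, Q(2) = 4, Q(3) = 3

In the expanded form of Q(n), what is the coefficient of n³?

First differences: -13, 3, 7, -1. Second differences: 16, 4, -8. Third differences: -12, -12.
Level-3 differences are constant, so Q has degree 3.
Fitting a degree-3 polynomial gives Q(n) = -2n³ + 8n² - 3n - 6.
The coefficient of n³ is -2.

-2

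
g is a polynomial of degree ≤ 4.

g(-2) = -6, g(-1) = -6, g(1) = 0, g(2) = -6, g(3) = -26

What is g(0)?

-2

Write g(m) = am^4 + bm³ + cm² + dm + e; the 5 given values yield a linear system in the 5 coefficients.
Solving, the leading coefficient vanishes, and g(m) = -m³ - m² + 4m - 2.
The constant term is g(0) = -2.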